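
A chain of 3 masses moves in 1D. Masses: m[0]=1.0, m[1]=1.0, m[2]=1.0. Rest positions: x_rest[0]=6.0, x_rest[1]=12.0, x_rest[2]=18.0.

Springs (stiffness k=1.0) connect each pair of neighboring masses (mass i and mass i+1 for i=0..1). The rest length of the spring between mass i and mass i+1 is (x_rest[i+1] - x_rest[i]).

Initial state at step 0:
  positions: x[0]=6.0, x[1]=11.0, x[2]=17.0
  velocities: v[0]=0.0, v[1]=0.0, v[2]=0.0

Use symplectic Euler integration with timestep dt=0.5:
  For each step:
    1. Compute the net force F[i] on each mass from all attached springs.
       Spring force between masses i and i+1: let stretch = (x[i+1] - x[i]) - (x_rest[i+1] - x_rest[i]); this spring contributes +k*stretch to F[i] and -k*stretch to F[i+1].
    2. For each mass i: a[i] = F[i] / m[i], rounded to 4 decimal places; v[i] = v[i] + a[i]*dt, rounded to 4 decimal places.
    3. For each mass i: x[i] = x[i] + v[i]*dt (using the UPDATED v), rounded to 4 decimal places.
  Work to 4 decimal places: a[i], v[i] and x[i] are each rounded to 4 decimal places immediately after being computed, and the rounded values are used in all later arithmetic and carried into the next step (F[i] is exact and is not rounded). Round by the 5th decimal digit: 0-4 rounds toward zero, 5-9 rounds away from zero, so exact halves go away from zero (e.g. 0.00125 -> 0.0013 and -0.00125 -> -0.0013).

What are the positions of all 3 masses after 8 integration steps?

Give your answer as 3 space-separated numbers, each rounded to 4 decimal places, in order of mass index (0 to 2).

Answer: 5.1685 11.2453 17.5867

Derivation:
Step 0: x=[6.0000 11.0000 17.0000] v=[0.0000 0.0000 0.0000]
Step 1: x=[5.7500 11.2500 17.0000] v=[-0.5000 0.5000 0.0000]
Step 2: x=[5.3750 11.5625 17.0625] v=[-0.7500 0.6250 0.1250]
Step 3: x=[5.0469 11.7032 17.2500] v=[-0.6563 0.2813 0.3750]
Step 4: x=[4.8828 11.5665 17.5508] v=[-0.3282 -0.2735 0.6016]
Step 5: x=[4.8897 11.2549 17.8556] v=[0.0137 -0.6232 0.6095]
Step 6: x=[4.9879 11.0022 18.0102] v=[0.1963 -0.5055 0.3092]
Step 7: x=[5.0897 10.9979 17.9128] v=[0.2035 -0.0087 -0.1948]
Step 8: x=[5.1685 11.2453 17.5867] v=[0.1576 0.4947 -0.6523]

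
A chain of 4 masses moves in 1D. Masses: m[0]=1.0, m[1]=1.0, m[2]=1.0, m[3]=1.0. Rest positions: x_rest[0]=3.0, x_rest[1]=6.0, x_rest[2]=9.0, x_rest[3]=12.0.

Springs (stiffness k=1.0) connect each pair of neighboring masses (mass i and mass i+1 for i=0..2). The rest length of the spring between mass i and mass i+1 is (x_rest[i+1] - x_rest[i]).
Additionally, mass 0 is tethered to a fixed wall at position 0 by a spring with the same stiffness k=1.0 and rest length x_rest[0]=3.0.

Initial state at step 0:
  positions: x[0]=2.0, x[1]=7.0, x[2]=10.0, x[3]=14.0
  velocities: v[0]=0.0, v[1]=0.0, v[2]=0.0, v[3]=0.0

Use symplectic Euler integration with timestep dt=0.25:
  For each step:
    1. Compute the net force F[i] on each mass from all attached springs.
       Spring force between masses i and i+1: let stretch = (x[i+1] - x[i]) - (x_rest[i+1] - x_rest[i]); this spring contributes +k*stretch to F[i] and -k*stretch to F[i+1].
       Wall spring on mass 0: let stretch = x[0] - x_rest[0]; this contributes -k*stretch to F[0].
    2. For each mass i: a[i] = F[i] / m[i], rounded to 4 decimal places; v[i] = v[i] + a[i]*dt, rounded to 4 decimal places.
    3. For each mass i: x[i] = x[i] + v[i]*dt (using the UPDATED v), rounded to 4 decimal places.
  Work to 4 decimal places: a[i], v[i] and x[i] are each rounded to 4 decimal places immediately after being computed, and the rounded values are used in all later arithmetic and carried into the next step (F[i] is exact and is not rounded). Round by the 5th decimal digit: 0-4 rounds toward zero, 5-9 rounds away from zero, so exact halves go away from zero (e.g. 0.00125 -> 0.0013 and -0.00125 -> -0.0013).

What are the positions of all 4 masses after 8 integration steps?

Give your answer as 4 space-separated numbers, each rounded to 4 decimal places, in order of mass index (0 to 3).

Step 0: x=[2.0000 7.0000 10.0000 14.0000] v=[0.0000 0.0000 0.0000 0.0000]
Step 1: x=[2.1875 6.8750 10.0625 13.9375] v=[0.7500 -0.5000 0.2500 -0.2500]
Step 2: x=[2.5313 6.6563 10.1680 13.8203] v=[1.3750 -0.8750 0.4219 -0.4688]
Step 3: x=[2.9747 6.3992 10.2823 13.6623] v=[1.7734 -1.0283 0.4571 -0.6319]
Step 4: x=[3.4462 6.1708 10.3651 13.4806] v=[1.8859 -0.9137 0.3313 -0.7269]
Step 5: x=[3.8726 6.0342 10.3805 13.2917] v=[1.7055 -0.5463 0.0616 -0.7558]
Step 6: x=[4.1921 6.0342 10.3062 13.1083] v=[1.2778 -0.0001 -0.2972 -0.7336]
Step 7: x=[4.3647 6.1861 10.1400 12.9373] v=[0.6903 0.6074 -0.6647 -0.6841]
Step 8: x=[4.3783 6.4712 9.9015 12.7790] v=[0.0545 1.1405 -0.9539 -0.6334]

Answer: 4.3783 6.4712 9.9015 12.7790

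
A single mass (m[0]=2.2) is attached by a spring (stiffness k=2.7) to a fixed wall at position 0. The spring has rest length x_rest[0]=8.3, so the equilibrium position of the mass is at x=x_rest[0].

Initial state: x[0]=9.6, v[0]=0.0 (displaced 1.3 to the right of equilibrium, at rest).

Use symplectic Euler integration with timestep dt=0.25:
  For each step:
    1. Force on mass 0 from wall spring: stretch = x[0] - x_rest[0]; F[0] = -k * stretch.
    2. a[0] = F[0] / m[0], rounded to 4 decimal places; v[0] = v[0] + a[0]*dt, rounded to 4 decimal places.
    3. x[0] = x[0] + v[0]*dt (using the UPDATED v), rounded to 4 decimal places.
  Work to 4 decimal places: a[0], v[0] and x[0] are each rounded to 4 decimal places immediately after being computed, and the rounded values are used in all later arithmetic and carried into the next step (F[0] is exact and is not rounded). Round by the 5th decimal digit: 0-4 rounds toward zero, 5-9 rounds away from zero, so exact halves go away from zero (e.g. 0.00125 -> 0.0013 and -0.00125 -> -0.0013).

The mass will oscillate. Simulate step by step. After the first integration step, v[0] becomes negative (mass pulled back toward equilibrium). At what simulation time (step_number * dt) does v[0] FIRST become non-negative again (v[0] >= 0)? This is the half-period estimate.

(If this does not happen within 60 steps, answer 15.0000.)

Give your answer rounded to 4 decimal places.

Answer: 3.0000

Derivation:
Step 0: x=[9.6000] v=[0.0000]
Step 1: x=[9.5003] v=[-0.3989]
Step 2: x=[9.3085] v=[-0.7672]
Step 3: x=[9.0394] v=[-1.0766]
Step 4: x=[8.7135] v=[-1.3035]
Step 5: x=[8.3559] v=[-1.4304]
Step 6: x=[7.9940] v=[-1.4476]
Step 7: x=[7.6556] v=[-1.3537]
Step 8: x=[7.3666] v=[-1.1560]
Step 9: x=[7.1492] v=[-0.8696]
Step 10: x=[7.0201] v=[-0.5165]
Step 11: x=[6.9892] v=[-0.1238]
Step 12: x=[7.0588] v=[0.2784]
First v>=0 after going negative at step 12, time=3.0000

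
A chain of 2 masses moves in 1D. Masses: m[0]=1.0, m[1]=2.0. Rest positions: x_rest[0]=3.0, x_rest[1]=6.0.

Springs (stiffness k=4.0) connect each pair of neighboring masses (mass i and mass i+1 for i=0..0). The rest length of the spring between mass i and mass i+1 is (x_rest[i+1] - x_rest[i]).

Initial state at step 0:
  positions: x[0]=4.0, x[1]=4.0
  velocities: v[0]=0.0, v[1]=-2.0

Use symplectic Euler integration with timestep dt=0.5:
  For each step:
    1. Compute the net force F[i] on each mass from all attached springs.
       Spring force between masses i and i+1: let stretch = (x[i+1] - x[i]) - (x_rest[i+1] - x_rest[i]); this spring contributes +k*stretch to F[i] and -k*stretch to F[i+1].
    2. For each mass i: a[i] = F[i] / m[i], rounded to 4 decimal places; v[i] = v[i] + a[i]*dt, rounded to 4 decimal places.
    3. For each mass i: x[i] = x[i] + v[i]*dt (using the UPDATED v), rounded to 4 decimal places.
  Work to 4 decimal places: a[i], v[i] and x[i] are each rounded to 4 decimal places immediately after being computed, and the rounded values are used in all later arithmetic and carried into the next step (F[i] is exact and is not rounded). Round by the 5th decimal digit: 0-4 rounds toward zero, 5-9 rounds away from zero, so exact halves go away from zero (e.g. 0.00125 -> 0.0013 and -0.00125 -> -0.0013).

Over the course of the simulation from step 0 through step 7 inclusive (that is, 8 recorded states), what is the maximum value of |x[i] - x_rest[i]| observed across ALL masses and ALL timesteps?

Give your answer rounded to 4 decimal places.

Answer: 7.7968

Derivation:
Step 0: x=[4.0000 4.0000] v=[0.0000 -2.0000]
Step 1: x=[1.0000 4.5000] v=[-6.0000 1.0000]
Step 2: x=[-1.5000 4.7500] v=[-5.0000 0.5000]
Step 3: x=[-0.7500 3.3750] v=[1.5000 -2.7500]
Step 4: x=[1.1250 1.4375] v=[3.7500 -3.8750]
Step 5: x=[0.3125 0.8438] v=[-1.6250 -1.1875]
Step 6: x=[-2.9687 1.4844] v=[-6.5624 1.2812]
Step 7: x=[-4.7968 1.3985] v=[-3.6562 -0.1719]
Max displacement = 7.7968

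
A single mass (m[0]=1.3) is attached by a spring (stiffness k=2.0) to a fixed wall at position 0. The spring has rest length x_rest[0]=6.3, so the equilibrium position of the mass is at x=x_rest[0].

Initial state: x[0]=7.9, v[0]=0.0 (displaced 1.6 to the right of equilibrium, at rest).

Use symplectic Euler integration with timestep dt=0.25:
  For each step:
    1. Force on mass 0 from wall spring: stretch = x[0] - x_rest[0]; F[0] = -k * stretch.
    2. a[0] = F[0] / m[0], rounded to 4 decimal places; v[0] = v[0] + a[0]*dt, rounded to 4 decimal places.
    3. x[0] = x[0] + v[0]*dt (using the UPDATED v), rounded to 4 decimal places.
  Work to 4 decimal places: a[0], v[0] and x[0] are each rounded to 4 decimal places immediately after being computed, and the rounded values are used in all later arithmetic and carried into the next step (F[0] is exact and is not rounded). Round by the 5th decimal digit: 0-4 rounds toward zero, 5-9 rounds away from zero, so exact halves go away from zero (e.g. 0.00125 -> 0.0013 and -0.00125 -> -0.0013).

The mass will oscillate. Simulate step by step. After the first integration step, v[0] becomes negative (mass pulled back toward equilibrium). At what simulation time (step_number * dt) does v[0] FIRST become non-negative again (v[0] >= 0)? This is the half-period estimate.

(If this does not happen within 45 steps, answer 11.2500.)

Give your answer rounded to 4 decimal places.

Answer: 2.7500

Derivation:
Step 0: x=[7.9000] v=[0.0000]
Step 1: x=[7.7462] v=[-0.6154]
Step 2: x=[7.4533] v=[-1.1716]
Step 3: x=[7.0495] v=[-1.6152]
Step 4: x=[6.5736] v=[-1.9035]
Step 5: x=[6.0714] v=[-2.0087]
Step 6: x=[5.5912] v=[-1.9208]
Step 7: x=[5.1792] v=[-1.6482]
Step 8: x=[4.8749] v=[-1.2171]
Step 9: x=[4.7077] v=[-0.6690]
Step 10: x=[4.6936] v=[-0.0566]
Step 11: x=[4.8339] v=[0.5613]
First v>=0 after going negative at step 11, time=2.7500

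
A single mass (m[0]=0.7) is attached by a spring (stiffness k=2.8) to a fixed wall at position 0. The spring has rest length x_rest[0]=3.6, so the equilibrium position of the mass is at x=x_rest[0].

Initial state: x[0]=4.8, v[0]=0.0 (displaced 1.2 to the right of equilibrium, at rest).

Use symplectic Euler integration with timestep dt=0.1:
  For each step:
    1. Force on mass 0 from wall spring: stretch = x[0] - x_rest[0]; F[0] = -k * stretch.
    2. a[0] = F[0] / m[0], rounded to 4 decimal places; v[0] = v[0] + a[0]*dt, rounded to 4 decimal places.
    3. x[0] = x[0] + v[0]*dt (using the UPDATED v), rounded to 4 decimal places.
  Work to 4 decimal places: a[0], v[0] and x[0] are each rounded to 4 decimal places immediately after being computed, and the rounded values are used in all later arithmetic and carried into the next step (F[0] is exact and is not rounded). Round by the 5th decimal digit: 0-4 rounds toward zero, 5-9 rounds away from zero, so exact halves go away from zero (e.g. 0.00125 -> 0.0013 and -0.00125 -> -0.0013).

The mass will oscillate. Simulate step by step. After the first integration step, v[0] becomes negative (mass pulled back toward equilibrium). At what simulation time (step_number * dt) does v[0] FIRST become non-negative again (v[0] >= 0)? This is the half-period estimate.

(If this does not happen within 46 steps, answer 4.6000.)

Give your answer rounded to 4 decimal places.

Step 0: x=[4.8000] v=[0.0000]
Step 1: x=[4.7520] v=[-0.4800]
Step 2: x=[4.6579] v=[-0.9408]
Step 3: x=[4.5215] v=[-1.3640]
Step 4: x=[4.3482] v=[-1.7326]
Step 5: x=[4.1450] v=[-2.0319]
Step 6: x=[3.9200] v=[-2.2499]
Step 7: x=[3.6822] v=[-2.3779]
Step 8: x=[3.4411] v=[-2.4108]
Step 9: x=[3.2064] v=[-2.3472]
Step 10: x=[2.9874] v=[-2.1898]
Step 11: x=[2.7929] v=[-1.9448]
Step 12: x=[2.6307] v=[-1.6220]
Step 13: x=[2.5073] v=[-1.2343]
Step 14: x=[2.4276] v=[-0.7972]
Step 15: x=[2.3948] v=[-0.3282]
Step 16: x=[2.4102] v=[0.1539]
First v>=0 after going negative at step 16, time=1.6000

Answer: 1.6000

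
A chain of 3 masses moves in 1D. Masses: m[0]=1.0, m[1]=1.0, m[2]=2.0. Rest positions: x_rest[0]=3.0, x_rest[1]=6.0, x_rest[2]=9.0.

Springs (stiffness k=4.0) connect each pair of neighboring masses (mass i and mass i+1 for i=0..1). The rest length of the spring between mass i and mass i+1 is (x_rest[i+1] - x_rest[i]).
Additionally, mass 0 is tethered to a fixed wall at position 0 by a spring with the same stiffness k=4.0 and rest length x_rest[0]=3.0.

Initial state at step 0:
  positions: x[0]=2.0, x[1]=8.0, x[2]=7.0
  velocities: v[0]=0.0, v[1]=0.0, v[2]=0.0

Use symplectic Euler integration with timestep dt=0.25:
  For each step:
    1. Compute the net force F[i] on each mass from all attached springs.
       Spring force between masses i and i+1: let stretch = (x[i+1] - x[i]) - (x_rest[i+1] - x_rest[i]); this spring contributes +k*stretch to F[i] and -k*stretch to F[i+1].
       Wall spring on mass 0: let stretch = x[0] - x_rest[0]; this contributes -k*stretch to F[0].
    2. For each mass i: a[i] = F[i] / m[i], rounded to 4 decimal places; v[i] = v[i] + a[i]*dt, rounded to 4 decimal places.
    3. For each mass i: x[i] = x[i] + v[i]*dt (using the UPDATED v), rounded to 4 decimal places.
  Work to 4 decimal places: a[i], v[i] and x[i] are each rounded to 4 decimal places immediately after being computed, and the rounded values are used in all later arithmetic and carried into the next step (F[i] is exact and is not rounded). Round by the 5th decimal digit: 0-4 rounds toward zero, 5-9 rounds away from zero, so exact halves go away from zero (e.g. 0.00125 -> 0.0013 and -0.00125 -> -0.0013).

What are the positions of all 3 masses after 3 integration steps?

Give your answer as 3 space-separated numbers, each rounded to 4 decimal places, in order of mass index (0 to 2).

Step 0: x=[2.0000 8.0000 7.0000] v=[0.0000 0.0000 0.0000]
Step 1: x=[3.0000 6.2500 7.5000] v=[4.0000 -7.0000 2.0000]
Step 2: x=[4.0625 4.0000 8.2188] v=[4.2500 -9.0000 2.8750]
Step 3: x=[4.0938 2.8203 8.7852] v=[0.1250 -4.7187 2.2656]

Answer: 4.0938 2.8203 8.7852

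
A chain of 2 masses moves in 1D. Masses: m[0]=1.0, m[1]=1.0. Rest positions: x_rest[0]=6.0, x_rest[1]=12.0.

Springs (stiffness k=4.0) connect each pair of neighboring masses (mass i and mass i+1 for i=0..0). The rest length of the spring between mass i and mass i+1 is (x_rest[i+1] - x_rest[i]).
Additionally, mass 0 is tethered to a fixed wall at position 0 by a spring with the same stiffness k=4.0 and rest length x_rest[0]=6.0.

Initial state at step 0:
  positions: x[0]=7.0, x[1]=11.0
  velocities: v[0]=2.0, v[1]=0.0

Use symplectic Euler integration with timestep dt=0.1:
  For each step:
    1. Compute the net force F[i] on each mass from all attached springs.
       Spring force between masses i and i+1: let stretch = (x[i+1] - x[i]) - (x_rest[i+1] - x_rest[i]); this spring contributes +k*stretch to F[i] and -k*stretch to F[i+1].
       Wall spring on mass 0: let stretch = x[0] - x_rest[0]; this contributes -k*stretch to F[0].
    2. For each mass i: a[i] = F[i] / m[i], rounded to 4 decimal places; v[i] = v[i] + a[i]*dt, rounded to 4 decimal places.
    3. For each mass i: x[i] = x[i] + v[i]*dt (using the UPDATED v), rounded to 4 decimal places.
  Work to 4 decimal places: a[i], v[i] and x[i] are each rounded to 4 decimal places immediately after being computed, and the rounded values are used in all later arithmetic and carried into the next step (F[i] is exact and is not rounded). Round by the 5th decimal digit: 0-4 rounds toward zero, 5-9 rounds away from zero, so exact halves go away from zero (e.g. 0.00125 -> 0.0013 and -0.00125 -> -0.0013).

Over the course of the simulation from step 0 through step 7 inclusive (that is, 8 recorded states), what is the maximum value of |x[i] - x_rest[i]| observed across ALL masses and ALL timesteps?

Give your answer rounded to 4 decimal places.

Answer: 1.0800

Derivation:
Step 0: x=[7.0000 11.0000] v=[2.0000 0.0000]
Step 1: x=[7.0800 11.0800] v=[0.8000 0.8000]
Step 2: x=[7.0368 11.2400] v=[-0.4320 1.6000]
Step 3: x=[6.8803 11.4719] v=[-1.5654 2.3187]
Step 4: x=[6.6322 11.7601] v=[-2.4809 2.8821]
Step 5: x=[6.3239 12.0832] v=[-3.0826 3.2309]
Step 6: x=[5.9931 12.4159] v=[-3.3084 3.3272]
Step 7: x=[5.6795 12.7317] v=[-3.1365 3.1581]
Max displacement = 1.0800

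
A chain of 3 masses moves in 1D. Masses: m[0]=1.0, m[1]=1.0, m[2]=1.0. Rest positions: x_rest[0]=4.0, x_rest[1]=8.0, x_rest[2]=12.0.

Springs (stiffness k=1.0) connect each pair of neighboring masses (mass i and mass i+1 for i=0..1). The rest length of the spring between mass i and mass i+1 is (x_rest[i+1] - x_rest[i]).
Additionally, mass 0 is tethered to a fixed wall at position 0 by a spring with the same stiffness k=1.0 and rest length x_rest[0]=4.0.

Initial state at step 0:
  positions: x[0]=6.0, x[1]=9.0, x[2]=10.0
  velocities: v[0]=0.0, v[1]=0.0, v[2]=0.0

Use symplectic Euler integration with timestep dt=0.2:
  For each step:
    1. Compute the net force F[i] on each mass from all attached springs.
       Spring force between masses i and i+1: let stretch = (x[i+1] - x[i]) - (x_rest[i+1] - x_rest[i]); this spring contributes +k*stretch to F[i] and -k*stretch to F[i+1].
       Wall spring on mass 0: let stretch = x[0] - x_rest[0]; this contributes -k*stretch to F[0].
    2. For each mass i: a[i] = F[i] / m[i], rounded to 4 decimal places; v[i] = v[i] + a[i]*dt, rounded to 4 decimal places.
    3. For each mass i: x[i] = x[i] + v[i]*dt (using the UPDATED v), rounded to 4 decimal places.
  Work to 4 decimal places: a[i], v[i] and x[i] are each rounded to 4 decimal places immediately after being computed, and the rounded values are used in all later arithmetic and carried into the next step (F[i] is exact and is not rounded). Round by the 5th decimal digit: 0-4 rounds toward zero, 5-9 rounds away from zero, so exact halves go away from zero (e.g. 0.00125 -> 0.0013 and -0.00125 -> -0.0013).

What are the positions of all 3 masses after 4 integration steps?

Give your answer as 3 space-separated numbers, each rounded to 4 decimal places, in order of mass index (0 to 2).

Answer: 4.8942 8.2920 11.0840

Derivation:
Step 0: x=[6.0000 9.0000 10.0000] v=[0.0000 0.0000 0.0000]
Step 1: x=[5.8800 8.9200 10.1200] v=[-0.6000 -0.4000 0.6000]
Step 2: x=[5.6464 8.7664 10.3520] v=[-1.1680 -0.7680 1.1600]
Step 3: x=[5.3117 8.5514 10.6806] v=[-1.6733 -1.0749 1.6429]
Step 4: x=[4.8942 8.2920 11.0840] v=[-2.0877 -1.2970 2.0171]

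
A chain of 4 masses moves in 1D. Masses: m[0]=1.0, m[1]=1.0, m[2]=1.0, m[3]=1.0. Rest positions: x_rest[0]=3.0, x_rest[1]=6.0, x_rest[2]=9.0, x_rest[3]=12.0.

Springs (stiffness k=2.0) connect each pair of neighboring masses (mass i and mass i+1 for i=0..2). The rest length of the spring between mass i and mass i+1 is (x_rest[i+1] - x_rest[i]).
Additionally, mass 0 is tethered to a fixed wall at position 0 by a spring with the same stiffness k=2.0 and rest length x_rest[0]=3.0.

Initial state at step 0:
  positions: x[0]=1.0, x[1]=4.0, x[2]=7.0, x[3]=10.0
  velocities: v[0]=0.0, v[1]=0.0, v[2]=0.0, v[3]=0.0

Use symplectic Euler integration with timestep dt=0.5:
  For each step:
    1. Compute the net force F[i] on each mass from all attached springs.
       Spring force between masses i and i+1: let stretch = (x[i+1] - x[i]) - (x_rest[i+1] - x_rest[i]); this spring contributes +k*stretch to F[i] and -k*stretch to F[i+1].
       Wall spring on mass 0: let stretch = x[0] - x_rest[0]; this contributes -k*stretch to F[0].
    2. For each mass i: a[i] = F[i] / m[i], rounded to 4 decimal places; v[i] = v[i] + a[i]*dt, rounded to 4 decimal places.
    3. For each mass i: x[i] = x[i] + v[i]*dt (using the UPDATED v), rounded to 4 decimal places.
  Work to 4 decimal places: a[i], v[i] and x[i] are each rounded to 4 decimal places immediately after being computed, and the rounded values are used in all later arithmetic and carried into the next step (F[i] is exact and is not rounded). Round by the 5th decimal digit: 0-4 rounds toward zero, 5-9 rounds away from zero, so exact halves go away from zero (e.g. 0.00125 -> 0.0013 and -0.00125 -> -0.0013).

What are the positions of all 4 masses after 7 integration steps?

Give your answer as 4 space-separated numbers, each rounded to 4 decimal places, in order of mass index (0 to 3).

Step 0: x=[1.0000 4.0000 7.0000 10.0000] v=[0.0000 0.0000 0.0000 0.0000]
Step 1: x=[2.0000 4.0000 7.0000 10.0000] v=[2.0000 0.0000 0.0000 0.0000]
Step 2: x=[3.0000 4.5000 7.0000 10.0000] v=[2.0000 1.0000 0.0000 0.0000]
Step 3: x=[3.2500 5.5000 7.2500 10.0000] v=[0.5000 2.0000 0.5000 0.0000]
Step 4: x=[3.0000 6.2500 8.0000 10.1250] v=[-0.5000 1.5000 1.5000 0.2500]
Step 5: x=[2.8750 6.2500 8.9375 10.6875] v=[-0.2500 0.0000 1.8750 1.1250]
Step 6: x=[3.0000 5.9063 9.4063 11.8750] v=[0.2500 -0.6875 0.9375 2.3750]
Step 7: x=[3.0782 5.8594 9.3594 13.3282] v=[0.1563 -0.0938 -0.0938 2.9063]

Answer: 3.0782 5.8594 9.3594 13.3282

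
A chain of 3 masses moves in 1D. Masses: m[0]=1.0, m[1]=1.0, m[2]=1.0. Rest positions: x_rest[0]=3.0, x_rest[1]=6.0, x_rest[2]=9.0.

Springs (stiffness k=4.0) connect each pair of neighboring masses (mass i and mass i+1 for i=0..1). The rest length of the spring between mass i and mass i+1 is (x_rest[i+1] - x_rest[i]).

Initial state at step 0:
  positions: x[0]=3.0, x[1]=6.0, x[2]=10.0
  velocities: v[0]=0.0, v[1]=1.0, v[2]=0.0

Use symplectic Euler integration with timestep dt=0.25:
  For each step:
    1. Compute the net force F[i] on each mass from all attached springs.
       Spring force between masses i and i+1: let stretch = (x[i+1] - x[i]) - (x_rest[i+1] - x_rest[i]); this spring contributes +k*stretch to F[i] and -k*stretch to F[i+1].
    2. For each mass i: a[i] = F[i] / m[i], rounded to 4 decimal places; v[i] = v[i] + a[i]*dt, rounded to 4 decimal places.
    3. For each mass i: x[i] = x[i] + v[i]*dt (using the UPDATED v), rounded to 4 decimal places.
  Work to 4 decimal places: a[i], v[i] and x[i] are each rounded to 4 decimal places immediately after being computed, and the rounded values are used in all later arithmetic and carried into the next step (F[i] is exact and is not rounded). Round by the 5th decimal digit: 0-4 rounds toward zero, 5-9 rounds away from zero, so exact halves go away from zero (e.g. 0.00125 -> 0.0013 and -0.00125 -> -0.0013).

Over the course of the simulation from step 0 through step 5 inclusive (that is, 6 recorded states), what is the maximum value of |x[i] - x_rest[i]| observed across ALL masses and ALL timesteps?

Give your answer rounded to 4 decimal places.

Step 0: x=[3.0000 6.0000 10.0000] v=[0.0000 1.0000 0.0000]
Step 1: x=[3.0000 6.5000 9.7500] v=[0.0000 2.0000 -1.0000]
Step 2: x=[3.1250 6.9375 9.4375] v=[0.5000 1.7500 -1.2500]
Step 3: x=[3.4531 7.0469 9.2500] v=[1.3125 0.4375 -0.7500]
Step 4: x=[3.9297 6.8086 9.2617] v=[1.9063 -0.9532 0.0469]
Step 5: x=[4.3760 6.4639 9.4102] v=[1.7852 -1.3790 0.5938]
Max displacement = 1.3760

Answer: 1.3760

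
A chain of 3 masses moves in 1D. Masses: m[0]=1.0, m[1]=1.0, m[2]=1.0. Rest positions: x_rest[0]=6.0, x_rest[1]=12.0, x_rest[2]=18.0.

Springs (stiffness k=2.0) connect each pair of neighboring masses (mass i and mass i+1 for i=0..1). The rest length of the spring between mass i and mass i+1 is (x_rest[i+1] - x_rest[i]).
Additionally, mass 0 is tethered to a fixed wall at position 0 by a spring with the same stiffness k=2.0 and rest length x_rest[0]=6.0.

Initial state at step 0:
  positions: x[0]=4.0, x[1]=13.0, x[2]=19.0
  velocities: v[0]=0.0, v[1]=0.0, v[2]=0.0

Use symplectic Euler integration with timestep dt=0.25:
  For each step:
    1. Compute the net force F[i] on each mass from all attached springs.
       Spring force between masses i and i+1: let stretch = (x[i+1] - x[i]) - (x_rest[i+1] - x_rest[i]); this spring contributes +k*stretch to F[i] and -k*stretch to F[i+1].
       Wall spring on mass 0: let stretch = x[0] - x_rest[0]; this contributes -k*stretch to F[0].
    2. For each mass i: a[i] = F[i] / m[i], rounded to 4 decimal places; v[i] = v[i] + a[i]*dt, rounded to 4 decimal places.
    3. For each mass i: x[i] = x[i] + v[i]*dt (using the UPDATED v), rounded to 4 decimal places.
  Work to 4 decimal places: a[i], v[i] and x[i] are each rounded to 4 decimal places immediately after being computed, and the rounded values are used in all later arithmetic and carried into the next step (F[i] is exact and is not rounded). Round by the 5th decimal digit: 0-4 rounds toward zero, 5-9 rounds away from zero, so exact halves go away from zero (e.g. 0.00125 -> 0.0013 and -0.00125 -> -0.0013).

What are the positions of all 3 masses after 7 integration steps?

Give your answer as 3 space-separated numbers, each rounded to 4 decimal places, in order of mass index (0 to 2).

Answer: 7.2235 12.9101 17.0731

Derivation:
Step 0: x=[4.0000 13.0000 19.0000] v=[0.0000 0.0000 0.0000]
Step 1: x=[4.6250 12.6250 19.0000] v=[2.5000 -1.5000 0.0000]
Step 2: x=[5.6719 12.0469 18.9531] v=[4.1875 -2.3125 -0.1875]
Step 3: x=[6.8067 11.5352 18.7930] v=[4.5391 -2.0469 -0.6406]
Step 4: x=[7.6817 11.3396 18.4756] v=[3.5000 -0.7823 -1.2695]
Step 5: x=[8.0537 11.5788 18.0162] v=[1.4881 0.9568 -1.8375]
Step 6: x=[7.8597 12.1821 17.5022] v=[-0.7762 2.4130 -2.0562]
Step 7: x=[7.2235 12.9101 17.0731] v=[-2.5449 2.9119 -1.7163]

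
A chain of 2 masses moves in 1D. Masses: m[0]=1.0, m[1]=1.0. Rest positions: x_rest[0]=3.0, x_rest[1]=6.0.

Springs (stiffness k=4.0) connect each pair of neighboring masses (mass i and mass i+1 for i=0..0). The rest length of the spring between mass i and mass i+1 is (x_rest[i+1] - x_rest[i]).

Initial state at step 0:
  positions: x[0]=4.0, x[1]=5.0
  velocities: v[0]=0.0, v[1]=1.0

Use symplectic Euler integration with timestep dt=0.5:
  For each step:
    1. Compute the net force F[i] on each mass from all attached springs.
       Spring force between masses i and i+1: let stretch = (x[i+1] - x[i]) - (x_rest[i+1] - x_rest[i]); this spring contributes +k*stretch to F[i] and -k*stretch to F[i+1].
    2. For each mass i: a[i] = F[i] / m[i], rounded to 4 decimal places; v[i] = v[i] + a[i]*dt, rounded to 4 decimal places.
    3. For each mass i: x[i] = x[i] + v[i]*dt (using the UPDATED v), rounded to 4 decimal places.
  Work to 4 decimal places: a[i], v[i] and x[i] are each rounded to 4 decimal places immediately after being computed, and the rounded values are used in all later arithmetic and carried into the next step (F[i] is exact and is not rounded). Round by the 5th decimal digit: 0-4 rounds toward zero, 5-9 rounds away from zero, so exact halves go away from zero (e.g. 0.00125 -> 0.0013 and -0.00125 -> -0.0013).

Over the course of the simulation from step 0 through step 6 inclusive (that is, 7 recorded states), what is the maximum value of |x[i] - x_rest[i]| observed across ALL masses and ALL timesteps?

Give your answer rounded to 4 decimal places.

Step 0: x=[4.0000 5.0000] v=[0.0000 1.0000]
Step 1: x=[2.0000 7.5000] v=[-4.0000 5.0000]
Step 2: x=[2.5000 7.5000] v=[1.0000 0.0000]
Step 3: x=[5.0000 5.5000] v=[5.0000 -4.0000]
Step 4: x=[5.0000 6.0000] v=[0.0000 1.0000]
Step 5: x=[3.0000 8.5000] v=[-4.0000 5.0000]
Step 6: x=[3.5000 8.5000] v=[1.0000 0.0000]
Max displacement = 2.5000

Answer: 2.5000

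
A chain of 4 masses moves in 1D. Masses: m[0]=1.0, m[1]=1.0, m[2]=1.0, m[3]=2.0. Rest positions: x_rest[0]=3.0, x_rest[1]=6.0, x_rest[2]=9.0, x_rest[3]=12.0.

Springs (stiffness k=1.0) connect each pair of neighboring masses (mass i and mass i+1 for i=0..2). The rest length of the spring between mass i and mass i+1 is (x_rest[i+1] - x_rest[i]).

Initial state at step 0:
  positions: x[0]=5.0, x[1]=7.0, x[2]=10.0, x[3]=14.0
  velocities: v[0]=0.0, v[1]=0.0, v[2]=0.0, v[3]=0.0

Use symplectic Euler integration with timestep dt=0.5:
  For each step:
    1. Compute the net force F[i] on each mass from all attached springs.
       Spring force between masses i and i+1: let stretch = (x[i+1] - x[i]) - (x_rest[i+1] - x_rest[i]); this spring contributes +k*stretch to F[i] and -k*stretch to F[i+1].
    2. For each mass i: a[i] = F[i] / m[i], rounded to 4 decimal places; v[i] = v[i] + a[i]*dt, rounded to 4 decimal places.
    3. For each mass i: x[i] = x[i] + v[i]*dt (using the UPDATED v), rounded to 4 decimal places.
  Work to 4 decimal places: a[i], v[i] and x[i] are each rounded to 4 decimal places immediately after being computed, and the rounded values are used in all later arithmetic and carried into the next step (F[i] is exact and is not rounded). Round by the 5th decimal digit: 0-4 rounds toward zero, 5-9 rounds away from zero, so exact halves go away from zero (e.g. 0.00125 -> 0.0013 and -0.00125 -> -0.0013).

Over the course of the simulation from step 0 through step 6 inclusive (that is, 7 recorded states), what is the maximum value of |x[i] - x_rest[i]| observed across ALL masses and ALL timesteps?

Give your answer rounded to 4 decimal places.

Step 0: x=[5.0000 7.0000 10.0000 14.0000] v=[0.0000 0.0000 0.0000 0.0000]
Step 1: x=[4.7500 7.2500 10.2500 13.8750] v=[-0.5000 0.5000 0.5000 -0.2500]
Step 2: x=[4.3750 7.6250 10.6563 13.6719] v=[-0.7500 0.7500 0.8125 -0.4063]
Step 3: x=[4.0625 7.9454 11.0587 13.4668] v=[-0.6250 0.6407 0.8047 -0.4102]
Step 4: x=[3.9707 8.0734 11.2848 13.3357] v=[-0.1836 0.2559 0.4521 -0.2622]
Step 5: x=[4.1546 7.9785 11.2207 13.3233] v=[0.3678 -0.1898 -0.1282 -0.0249]
Step 6: x=[4.5445 7.7382 10.8717 13.4231] v=[0.7798 -0.4807 -0.6980 0.1995]
Max displacement = 2.2848

Answer: 2.2848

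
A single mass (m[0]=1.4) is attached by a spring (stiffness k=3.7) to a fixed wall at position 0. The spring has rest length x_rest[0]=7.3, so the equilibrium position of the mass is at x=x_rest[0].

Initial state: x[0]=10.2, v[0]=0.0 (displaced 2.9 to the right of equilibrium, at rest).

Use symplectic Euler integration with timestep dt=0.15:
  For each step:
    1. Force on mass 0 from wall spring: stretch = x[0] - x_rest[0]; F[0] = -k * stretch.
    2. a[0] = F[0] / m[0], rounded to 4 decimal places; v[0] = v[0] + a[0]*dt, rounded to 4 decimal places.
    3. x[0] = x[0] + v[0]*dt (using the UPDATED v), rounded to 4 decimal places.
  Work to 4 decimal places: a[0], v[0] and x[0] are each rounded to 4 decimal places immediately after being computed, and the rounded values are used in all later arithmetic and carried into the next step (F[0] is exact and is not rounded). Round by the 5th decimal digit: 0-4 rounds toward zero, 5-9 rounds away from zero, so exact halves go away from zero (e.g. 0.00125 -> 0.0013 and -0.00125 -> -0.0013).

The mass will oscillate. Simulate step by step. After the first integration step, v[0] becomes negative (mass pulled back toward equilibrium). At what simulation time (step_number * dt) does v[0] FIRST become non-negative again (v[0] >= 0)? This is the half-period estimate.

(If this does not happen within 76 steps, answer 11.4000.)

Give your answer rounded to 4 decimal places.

Step 0: x=[10.2000] v=[0.0000]
Step 1: x=[10.0276] v=[-1.1496]
Step 2: x=[9.6930] v=[-2.2309]
Step 3: x=[9.2161] v=[-3.1796]
Step 4: x=[8.6252] v=[-3.9392]
Step 5: x=[7.9555] v=[-4.4645]
Step 6: x=[7.2468] v=[-4.7244]
Step 7: x=[6.5413] v=[-4.7033]
Step 8: x=[5.8809] v=[-4.4025]
Step 9: x=[5.3049] v=[-3.8399]
Step 10: x=[4.8476] v=[-3.0490]
Step 11: x=[4.5361] v=[-2.0768]
Step 12: x=[4.3889] v=[-0.9811]
Step 13: x=[4.4148] v=[0.1729]
First v>=0 after going negative at step 13, time=1.9500

Answer: 1.9500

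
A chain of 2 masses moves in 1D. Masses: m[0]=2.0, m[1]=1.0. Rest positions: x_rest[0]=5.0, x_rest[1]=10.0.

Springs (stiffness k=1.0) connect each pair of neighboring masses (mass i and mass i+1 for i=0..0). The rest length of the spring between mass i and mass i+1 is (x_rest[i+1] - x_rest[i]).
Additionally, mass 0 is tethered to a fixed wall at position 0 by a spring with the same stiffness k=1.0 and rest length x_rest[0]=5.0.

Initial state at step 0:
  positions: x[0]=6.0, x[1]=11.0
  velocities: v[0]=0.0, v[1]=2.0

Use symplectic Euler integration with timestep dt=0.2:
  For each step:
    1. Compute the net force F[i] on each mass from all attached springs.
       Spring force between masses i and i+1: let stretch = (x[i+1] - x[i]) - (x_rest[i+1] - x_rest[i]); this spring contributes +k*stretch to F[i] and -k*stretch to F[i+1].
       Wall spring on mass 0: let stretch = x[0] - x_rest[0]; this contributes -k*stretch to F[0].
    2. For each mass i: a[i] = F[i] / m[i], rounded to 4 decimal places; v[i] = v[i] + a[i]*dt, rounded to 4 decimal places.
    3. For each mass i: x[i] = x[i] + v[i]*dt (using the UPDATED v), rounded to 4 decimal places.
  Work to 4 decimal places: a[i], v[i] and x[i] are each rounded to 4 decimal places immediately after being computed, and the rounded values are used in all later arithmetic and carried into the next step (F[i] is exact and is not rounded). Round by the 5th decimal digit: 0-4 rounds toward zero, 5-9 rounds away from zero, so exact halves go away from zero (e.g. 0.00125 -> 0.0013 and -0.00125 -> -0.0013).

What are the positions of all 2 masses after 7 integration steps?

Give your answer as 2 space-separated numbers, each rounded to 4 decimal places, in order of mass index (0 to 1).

Step 0: x=[6.0000 11.0000] v=[0.0000 2.0000]
Step 1: x=[5.9800 11.4000] v=[-0.1000 2.0000]
Step 2: x=[5.9488 11.7832] v=[-0.1560 1.9160]
Step 3: x=[5.9153 12.1330] v=[-0.1674 1.7491]
Step 4: x=[5.8879 12.4341] v=[-0.1372 1.5056]
Step 5: x=[5.8736 12.6734] v=[-0.0714 1.1964]
Step 6: x=[5.8778 12.8407] v=[0.0212 0.8364]
Step 7: x=[5.9037 12.9295] v=[0.1297 0.4438]

Answer: 5.9037 12.9295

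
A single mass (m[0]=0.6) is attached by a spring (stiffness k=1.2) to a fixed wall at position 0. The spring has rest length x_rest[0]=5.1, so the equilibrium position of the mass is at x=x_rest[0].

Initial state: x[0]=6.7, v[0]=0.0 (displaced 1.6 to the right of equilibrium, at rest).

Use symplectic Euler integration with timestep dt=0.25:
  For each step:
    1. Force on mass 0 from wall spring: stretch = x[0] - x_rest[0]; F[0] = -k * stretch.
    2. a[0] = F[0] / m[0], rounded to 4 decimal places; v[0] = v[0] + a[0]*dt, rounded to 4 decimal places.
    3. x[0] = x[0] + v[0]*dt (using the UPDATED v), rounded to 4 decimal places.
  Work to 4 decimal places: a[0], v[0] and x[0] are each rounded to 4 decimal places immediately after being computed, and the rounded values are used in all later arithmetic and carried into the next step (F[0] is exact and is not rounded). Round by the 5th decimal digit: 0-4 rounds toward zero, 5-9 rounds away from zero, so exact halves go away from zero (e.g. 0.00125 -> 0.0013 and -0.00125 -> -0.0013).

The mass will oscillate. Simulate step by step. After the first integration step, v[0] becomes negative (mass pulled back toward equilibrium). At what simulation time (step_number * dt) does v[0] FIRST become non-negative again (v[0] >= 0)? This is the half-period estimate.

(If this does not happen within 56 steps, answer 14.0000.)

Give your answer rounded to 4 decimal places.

Answer: 2.2500

Derivation:
Step 0: x=[6.7000] v=[0.0000]
Step 1: x=[6.5000] v=[-0.8000]
Step 2: x=[6.1250] v=[-1.5000]
Step 3: x=[5.6219] v=[-2.0125]
Step 4: x=[5.0535] v=[-2.2735]
Step 5: x=[4.4909] v=[-2.2503]
Step 6: x=[4.0045] v=[-1.9458]
Step 7: x=[3.6550] v=[-1.3981]
Step 8: x=[3.4861] v=[-0.6756]
Step 9: x=[3.5190] v=[0.1314]
First v>=0 after going negative at step 9, time=2.2500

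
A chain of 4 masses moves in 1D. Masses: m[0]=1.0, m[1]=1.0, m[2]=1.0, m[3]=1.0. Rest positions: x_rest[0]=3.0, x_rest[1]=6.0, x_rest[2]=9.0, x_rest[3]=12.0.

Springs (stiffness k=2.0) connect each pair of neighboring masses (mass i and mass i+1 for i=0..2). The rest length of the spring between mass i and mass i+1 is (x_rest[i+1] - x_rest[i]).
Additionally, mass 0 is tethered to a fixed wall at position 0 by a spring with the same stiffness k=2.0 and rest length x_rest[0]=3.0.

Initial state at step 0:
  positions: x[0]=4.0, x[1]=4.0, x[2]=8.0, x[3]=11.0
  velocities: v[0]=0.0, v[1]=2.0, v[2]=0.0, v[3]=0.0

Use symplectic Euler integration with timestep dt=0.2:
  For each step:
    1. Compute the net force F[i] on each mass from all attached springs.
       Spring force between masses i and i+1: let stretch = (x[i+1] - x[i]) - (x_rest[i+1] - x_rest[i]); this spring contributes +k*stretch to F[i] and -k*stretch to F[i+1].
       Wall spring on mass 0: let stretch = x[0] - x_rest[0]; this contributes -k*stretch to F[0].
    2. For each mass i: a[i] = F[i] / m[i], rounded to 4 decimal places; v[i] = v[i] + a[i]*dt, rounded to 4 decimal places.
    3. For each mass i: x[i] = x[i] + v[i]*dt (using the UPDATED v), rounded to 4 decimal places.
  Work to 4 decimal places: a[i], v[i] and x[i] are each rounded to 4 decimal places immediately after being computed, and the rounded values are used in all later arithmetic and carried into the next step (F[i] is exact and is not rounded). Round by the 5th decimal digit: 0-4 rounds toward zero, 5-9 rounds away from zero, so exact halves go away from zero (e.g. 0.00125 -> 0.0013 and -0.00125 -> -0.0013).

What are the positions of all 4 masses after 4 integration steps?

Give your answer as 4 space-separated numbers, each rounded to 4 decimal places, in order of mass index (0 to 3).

Step 0: x=[4.0000 4.0000 8.0000 11.0000] v=[0.0000 2.0000 0.0000 0.0000]
Step 1: x=[3.6800 4.7200 7.9200 11.0000] v=[-1.6000 3.6000 -0.4000 0.0000]
Step 2: x=[3.1488 5.6128 7.8304 10.9936] v=[-2.6560 4.4640 -0.4480 -0.0320]
Step 3: x=[2.5628 6.4859 7.8164 10.9741] v=[-2.9299 4.3654 -0.0698 -0.0973]
Step 4: x=[2.0856 7.1516 7.9486 10.9420] v=[-2.3858 3.3284 0.6611 -0.1604]

Answer: 2.0856 7.1516 7.9486 10.9420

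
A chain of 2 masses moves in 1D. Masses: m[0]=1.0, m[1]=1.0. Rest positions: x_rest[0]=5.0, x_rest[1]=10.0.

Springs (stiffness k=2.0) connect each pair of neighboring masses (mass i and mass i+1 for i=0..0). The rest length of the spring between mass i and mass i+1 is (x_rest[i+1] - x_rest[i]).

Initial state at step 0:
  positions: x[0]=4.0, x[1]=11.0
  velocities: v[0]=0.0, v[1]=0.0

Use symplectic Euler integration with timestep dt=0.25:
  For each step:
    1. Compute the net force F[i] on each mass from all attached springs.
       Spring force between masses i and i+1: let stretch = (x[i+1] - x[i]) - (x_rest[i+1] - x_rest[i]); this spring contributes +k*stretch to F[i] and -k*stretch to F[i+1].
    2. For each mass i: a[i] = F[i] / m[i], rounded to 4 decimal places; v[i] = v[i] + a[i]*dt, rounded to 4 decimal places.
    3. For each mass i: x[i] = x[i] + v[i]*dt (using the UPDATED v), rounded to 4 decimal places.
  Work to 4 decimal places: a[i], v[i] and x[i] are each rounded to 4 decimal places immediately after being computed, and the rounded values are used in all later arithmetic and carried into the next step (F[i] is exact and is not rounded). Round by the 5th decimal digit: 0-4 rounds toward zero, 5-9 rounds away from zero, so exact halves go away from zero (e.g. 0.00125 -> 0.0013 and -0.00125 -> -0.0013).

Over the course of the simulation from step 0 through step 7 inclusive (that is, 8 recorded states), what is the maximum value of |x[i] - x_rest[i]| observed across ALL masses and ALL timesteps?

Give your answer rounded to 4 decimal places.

Answer: 1.0223

Derivation:
Step 0: x=[4.0000 11.0000] v=[0.0000 0.0000]
Step 1: x=[4.2500 10.7500] v=[1.0000 -1.0000]
Step 2: x=[4.6875 10.3125] v=[1.7500 -1.7500]
Step 3: x=[5.2031 9.7969] v=[2.0625 -2.0625]
Step 4: x=[5.6680 9.3321] v=[1.8594 -1.8594]
Step 5: x=[5.9659 9.0342] v=[1.1915 -1.1915]
Step 6: x=[6.0223 8.9778] v=[0.2257 -0.2257]
Step 7: x=[5.8232 9.1770] v=[-0.7966 0.7966]
Max displacement = 1.0223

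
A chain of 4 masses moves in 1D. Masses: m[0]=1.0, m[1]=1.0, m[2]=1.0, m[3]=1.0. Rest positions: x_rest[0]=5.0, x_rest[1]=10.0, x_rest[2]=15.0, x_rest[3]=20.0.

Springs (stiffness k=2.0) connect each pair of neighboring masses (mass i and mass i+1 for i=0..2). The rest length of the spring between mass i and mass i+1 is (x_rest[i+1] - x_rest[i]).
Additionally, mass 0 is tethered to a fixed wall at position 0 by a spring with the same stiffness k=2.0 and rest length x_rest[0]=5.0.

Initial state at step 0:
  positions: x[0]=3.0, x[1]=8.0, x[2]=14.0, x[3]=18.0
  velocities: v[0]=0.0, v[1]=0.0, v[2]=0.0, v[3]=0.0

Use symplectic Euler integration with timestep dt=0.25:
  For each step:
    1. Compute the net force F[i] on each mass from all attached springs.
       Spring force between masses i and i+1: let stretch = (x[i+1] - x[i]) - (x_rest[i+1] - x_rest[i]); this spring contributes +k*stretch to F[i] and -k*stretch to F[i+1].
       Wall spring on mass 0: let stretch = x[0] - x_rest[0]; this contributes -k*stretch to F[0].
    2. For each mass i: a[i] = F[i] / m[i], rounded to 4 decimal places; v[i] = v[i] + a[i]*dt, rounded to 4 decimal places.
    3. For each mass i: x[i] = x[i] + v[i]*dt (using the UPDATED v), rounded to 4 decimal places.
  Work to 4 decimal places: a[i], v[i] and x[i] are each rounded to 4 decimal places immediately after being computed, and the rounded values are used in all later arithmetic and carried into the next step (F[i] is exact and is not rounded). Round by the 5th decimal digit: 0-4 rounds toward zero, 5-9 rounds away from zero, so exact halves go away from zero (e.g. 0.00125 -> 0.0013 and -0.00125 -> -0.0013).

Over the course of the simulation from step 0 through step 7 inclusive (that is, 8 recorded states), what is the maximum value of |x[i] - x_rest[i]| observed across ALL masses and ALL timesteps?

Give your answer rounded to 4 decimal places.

Answer: 2.3139

Derivation:
Step 0: x=[3.0000 8.0000 14.0000 18.0000] v=[0.0000 0.0000 0.0000 0.0000]
Step 1: x=[3.2500 8.1250 13.7500 18.1250] v=[1.0000 0.5000 -1.0000 0.5000]
Step 2: x=[3.7031 8.3438 13.3438 18.3281] v=[1.8125 0.8750 -1.6250 0.8125]
Step 3: x=[4.2734 8.6075 12.9356 18.5332] v=[2.2813 1.0547 -1.6329 0.8204]
Step 4: x=[4.8513 8.8704 12.6861 18.6636] v=[2.3117 1.0517 -0.9982 0.5216]
Step 5: x=[5.3252 9.1079 12.7068 18.6718] v=[1.8956 0.9500 0.0827 0.0329]
Step 6: x=[5.6063 9.3224 13.0233 18.5594] v=[1.1244 0.8581 1.2658 -0.4496]
Step 7: x=[5.6511 9.5350 13.5692 18.3800] v=[0.1793 0.8505 2.1834 -0.7177]
Max displacement = 2.3139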